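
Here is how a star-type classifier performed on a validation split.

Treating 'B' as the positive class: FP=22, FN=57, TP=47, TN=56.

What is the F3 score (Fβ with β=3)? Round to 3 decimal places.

0.468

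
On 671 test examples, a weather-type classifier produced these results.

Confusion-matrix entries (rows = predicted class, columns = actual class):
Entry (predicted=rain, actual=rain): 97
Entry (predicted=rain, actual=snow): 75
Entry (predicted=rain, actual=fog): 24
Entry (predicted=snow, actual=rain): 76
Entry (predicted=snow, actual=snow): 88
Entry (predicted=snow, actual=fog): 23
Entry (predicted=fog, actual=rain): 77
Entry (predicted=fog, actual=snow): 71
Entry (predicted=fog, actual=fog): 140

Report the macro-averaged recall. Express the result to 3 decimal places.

0.504

Per-class recall (TP/(TP+FN)):
  rain: TP=97, FN=76+77=153 → 97/250 = 0.3880
  snow: TP=88, FN=75+71=146 → 88/234 = 0.3761
  fog: TP=140, FN=24+23=47 → 140/187 = 0.7487
Macro-recall = mean = (0.3880 + 0.3761 + 0.7487) / 3 = 0.504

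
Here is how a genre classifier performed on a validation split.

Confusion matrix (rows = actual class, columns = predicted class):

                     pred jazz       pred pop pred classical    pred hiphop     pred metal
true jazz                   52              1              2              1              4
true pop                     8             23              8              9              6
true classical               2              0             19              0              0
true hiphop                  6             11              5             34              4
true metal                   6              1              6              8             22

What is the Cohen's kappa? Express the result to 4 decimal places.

Observed agreement pₒ = trace/N = 150/238 = 0.63025
Expected agreement pₑ = Σ (rowᵢ·colᵢ)/N² = (60·74 + 54·36 + 21·40 + 60·52 + 43·36)/238² = 0.20994
κ = (pₒ − pₑ)/(1 − pₑ) = (0.63025 − 0.20994)/(1 − 0.20994) = 0.5320

0.5320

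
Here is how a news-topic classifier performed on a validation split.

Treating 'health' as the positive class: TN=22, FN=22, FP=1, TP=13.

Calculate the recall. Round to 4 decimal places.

0.3714

Recall = TP/(TP+FN) = 13/(13+22) = 13/35 = 0.3714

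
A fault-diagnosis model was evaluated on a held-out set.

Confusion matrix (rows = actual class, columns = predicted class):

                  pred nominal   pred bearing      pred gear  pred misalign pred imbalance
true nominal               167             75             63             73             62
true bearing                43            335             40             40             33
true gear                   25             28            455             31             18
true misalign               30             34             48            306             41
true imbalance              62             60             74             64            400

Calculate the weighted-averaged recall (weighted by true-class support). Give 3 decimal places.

Per-class recall (TP/(TP+FN)):
  nominal: TP=167, FN=75+63+73+62=273 → 167/440 = 0.3795
  bearing: TP=335, FN=43+40+40+33=156 → 335/491 = 0.6823
  gear: TP=455, FN=25+28+31+18=102 → 455/557 = 0.8169
  misalign: TP=306, FN=30+34+48+41=153 → 306/459 = 0.6667
  imbalance: TP=400, FN=62+60+74+64=260 → 400/660 = 0.6061
Weighted-recall = Σ (supportᵢ/N)·recallᵢ with N=2607: (440/2607)·0.3795 + (491/2607)·0.6823 + (557/2607)·0.8169 + (459/2607)·0.6667 + (660/2607)·0.6061 = 0.638

0.638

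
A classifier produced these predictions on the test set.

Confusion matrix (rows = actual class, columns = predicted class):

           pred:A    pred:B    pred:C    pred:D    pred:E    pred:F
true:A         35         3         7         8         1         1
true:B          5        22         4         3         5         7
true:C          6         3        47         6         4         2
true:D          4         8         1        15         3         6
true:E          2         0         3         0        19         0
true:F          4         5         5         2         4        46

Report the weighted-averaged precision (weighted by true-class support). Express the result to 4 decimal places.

Per-class precision (TP/(TP+FP)):
  A: TP=35, FP=5+6+4+2+4=21 → 35/56 = 0.62500
  B: TP=22, FP=3+3+8+0+5=19 → 22/41 = 0.53659
  C: TP=47, FP=7+4+1+3+5=20 → 47/67 = 0.70149
  D: TP=15, FP=8+3+6+0+2=19 → 15/34 = 0.44118
  E: TP=19, FP=1+5+4+3+4=17 → 19/36 = 0.52778
  F: TP=46, FP=1+7+2+6+0=16 → 46/62 = 0.74194
Weighted-precision = Σ (supportᵢ/N)·precisionᵢ with N=296: (55/296)·0.62500 + (46/296)·0.53659 + (68/296)·0.70149 + (37/296)·0.44118 + (24/296)·0.52778 + (66/296)·0.74194 = 0.6240

0.6240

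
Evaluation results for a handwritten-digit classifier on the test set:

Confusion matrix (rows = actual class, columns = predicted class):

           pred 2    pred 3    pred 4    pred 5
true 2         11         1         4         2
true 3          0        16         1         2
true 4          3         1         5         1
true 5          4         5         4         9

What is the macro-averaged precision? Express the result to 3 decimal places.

Per-class precision (TP/(TP+FP)):
  2: TP=11, FP=0+3+4=7 → 11/18 = 0.6111
  3: TP=16, FP=1+1+5=7 → 16/23 = 0.6957
  4: TP=5, FP=4+1+4=9 → 5/14 = 0.3571
  5: TP=9, FP=2+2+1=5 → 9/14 = 0.6429
Macro-precision = mean = (0.6111 + 0.6957 + 0.3571 + 0.6429) / 4 = 0.577

0.577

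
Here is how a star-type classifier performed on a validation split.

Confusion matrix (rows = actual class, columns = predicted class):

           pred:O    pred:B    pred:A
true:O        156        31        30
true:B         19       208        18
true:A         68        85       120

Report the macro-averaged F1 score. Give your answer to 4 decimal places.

Per-class F1 score (2·TP/(2·TP+FP+FN)):
  O: TP=156, FP=19+68=87, FN=31+30=61 → 312/460 = 0.67826
  B: TP=208, FP=31+85=116, FN=19+18=37 → 416/569 = 0.73111
  A: TP=120, FP=30+18=48, FN=68+85=153 → 240/441 = 0.54422
Macro-F1 score = mean = (0.67826 + 0.73111 + 0.54422) / 3 = 0.6512

0.6512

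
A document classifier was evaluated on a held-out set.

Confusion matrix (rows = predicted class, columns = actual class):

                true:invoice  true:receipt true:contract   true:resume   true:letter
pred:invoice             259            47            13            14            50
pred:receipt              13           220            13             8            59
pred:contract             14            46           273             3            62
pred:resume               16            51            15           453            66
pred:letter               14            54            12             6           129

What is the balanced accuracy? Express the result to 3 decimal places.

Balanced accuracy = mean of per-class recall.
  invoice: recall = 259/316 = 0.8196
  receipt: recall = 220/418 = 0.5263
  contract: recall = 273/326 = 0.8374
  resume: recall = 453/484 = 0.9360
  letter: recall = 129/366 = 0.3525
Mean = (0.8196 + 0.5263 + 0.8374 + 0.9360 + 0.3525) / 5 = 0.694

0.694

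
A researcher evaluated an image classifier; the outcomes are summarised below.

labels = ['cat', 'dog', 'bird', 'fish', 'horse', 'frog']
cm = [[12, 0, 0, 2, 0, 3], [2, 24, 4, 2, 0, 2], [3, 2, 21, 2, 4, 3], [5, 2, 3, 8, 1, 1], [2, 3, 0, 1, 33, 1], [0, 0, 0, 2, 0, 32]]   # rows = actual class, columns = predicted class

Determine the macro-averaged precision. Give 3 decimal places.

0.688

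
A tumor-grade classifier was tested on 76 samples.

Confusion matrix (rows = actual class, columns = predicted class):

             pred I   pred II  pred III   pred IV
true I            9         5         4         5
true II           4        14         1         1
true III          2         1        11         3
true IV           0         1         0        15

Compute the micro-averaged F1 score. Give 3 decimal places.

Micro-averaging pools counts across classes: ΣTP=49, ΣFP=27, ΣFN=27.
Micro-F1 score = 2·TP/(2·TP+FP+FN) on pooled counts = 0.645 (equals overall accuracy in single-label multiclass).

0.645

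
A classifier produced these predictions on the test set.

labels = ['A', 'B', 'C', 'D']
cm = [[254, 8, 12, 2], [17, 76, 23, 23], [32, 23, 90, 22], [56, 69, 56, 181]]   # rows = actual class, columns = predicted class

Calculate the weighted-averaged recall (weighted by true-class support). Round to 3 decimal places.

Per-class recall (TP/(TP+FN)):
  A: TP=254, FN=8+12+2=22 → 254/276 = 0.9203
  B: TP=76, FN=17+23+23=63 → 76/139 = 0.5468
  C: TP=90, FN=32+23+22=77 → 90/167 = 0.5389
  D: TP=181, FN=56+69+56=181 → 181/362 = 0.5000
Weighted-recall = Σ (supportᵢ/N)·recallᵢ with N=944: (276/944)·0.9203 + (139/944)·0.5468 + (167/944)·0.5389 + (362/944)·0.5000 = 0.637

0.637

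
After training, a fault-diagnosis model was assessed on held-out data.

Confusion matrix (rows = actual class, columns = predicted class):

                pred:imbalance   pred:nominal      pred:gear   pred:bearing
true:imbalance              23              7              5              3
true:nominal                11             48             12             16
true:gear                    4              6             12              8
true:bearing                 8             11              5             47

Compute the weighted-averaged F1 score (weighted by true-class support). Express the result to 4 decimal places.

0.5779

Per-class F1 score (2·TP/(2·TP+FP+FN)):
  imbalance: TP=23, FP=11+4+8=23, FN=7+5+3=15 → 46/84 = 0.54762
  nominal: TP=48, FP=7+6+11=24, FN=11+12+16=39 → 96/159 = 0.60377
  gear: TP=12, FP=5+12+5=22, FN=4+6+8=18 → 24/64 = 0.37500
  bearing: TP=47, FP=3+16+8=27, FN=8+11+5=24 → 94/145 = 0.64828
Weighted-F1 score = Σ (supportᵢ/N)·F1 scoreᵢ with N=226: (38/226)·0.54762 + (87/226)·0.60377 + (30/226)·0.37500 + (71/226)·0.64828 = 0.5779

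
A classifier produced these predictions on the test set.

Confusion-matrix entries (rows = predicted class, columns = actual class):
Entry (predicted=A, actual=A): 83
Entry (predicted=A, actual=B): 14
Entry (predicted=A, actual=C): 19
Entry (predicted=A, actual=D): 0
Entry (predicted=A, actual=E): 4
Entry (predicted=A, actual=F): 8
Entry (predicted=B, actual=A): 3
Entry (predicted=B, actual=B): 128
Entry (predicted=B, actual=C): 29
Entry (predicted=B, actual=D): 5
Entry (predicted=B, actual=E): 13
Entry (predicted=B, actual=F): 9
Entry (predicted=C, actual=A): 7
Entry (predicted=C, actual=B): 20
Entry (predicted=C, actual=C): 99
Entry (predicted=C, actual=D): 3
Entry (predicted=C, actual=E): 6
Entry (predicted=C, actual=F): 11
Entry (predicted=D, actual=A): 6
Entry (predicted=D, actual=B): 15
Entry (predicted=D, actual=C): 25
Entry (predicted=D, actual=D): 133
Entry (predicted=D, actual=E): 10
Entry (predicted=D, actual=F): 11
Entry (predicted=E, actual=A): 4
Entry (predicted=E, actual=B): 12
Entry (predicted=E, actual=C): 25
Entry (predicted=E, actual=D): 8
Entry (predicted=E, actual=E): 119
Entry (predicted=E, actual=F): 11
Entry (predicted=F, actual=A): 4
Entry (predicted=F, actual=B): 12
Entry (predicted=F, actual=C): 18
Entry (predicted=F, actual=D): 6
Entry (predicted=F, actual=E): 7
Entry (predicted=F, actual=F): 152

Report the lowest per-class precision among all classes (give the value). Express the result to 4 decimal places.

0.6484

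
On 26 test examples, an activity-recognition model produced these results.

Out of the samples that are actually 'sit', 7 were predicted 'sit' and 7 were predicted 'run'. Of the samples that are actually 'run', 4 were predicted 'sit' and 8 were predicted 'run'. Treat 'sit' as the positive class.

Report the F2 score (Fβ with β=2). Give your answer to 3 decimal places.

Fβ = (1+β²)·TP / ((1+β²)·TP + β²·FN + FP), with β²=4
= 5·7 / (5·7 + 4·7 + 4) = 0.522

0.522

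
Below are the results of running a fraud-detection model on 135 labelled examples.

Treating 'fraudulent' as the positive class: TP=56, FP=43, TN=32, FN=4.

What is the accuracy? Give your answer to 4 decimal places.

0.6519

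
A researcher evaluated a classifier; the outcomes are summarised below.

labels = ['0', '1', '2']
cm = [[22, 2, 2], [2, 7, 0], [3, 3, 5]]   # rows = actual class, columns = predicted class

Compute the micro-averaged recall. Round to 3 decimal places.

Micro-averaging pools counts across classes: ΣTP=34, ΣFP=12, ΣFN=12.
Micro-recall = TP/(TP+FN) on pooled counts = 0.739 (equals overall accuracy in single-label multiclass).

0.739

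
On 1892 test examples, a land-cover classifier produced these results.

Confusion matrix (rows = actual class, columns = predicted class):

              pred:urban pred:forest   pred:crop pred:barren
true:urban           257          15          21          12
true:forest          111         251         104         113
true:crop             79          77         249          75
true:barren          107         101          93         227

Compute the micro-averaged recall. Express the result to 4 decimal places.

0.5201

Micro-averaging pools counts across classes: ΣTP=984, ΣFP=908, ΣFN=908.
Micro-recall = TP/(TP+FN) on pooled counts = 0.5201 (equals overall accuracy in single-label multiclass).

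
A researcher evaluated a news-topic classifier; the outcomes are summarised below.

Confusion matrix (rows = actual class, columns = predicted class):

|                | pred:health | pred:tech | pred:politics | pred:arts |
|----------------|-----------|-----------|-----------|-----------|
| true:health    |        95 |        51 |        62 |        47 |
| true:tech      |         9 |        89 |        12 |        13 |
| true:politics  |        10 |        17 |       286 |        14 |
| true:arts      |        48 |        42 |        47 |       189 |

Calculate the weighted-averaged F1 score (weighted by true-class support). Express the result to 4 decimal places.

0.6287

Per-class F1 score (2·TP/(2·TP+FP+FN)):
  health: TP=95, FP=9+10+48=67, FN=51+62+47=160 → 190/417 = 0.45564
  tech: TP=89, FP=51+17+42=110, FN=9+12+13=34 → 178/322 = 0.55280
  politics: TP=286, FP=62+12+47=121, FN=10+17+14=41 → 572/734 = 0.77929
  arts: TP=189, FP=47+13+14=74, FN=48+42+47=137 → 378/589 = 0.64177
Weighted-F1 score = Σ (supportᵢ/N)·F1 scoreᵢ with N=1031: (255/1031)·0.45564 + (123/1031)·0.55280 + (327/1031)·0.77929 + (326/1031)·0.64177 = 0.6287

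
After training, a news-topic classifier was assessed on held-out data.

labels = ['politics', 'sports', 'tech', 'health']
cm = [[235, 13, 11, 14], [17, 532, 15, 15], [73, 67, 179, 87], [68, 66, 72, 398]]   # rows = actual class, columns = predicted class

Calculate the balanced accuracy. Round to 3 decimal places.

Balanced accuracy = mean of per-class recall.
  politics: recall = 235/273 = 0.8608
  sports: recall = 532/579 = 0.9188
  tech: recall = 179/406 = 0.4409
  health: recall = 398/604 = 0.6589
Mean = (0.8608 + 0.9188 + 0.4409 + 0.6589) / 4 = 0.720

0.720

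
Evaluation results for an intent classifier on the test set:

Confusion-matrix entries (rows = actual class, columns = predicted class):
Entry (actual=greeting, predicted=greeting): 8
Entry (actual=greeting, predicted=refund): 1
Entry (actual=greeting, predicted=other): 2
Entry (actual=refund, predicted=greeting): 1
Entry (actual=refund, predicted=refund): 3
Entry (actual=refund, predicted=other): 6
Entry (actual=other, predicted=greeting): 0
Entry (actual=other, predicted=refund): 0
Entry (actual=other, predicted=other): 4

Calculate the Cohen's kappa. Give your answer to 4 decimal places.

Observed agreement pₒ = trace/N = 15/25 = 0.60000
Expected agreement pₑ = Σ (rowᵢ·colᵢ)/N² = (11·9 + 10·4 + 4·12)/25² = 0.29920
κ = (pₒ − pₑ)/(1 − pₑ) = (0.60000 − 0.29920)/(1 − 0.29920) = 0.4292

0.4292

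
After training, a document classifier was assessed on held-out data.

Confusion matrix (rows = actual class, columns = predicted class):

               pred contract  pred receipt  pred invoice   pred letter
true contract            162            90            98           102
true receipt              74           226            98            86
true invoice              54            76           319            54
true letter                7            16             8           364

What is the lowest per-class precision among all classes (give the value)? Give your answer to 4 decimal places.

0.5455

Per-class precision (TP/(TP+FP)):
  contract: TP=162, FP=74+54+7=135 → 162/297 = 0.54545
  receipt: TP=226, FP=90+76+16=182 → 226/408 = 0.55392
  invoice: TP=319, FP=98+98+8=204 → 319/523 = 0.60994
  letter: TP=364, FP=102+86+54=242 → 364/606 = 0.60066
Lowest is class 'contract' with precision = 0.5455.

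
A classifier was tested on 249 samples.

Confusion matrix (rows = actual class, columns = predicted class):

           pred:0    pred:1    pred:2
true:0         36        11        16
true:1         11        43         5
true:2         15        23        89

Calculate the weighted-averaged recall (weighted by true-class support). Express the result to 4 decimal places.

Per-class recall (TP/(TP+FN)):
  0: TP=36, FN=11+16=27 → 36/63 = 0.57143
  1: TP=43, FN=11+5=16 → 43/59 = 0.72881
  2: TP=89, FN=15+23=38 → 89/127 = 0.70079
Weighted-recall = Σ (supportᵢ/N)·recallᵢ with N=249: (63/249)·0.57143 + (59/249)·0.72881 + (127/249)·0.70079 = 0.6747

0.6747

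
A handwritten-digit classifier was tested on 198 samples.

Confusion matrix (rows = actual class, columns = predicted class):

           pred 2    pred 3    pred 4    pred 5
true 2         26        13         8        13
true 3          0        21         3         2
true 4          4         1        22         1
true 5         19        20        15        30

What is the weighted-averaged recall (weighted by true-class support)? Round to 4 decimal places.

Per-class recall (TP/(TP+FN)):
  2: TP=26, FN=13+8+13=34 → 26/60 = 0.43333
  3: TP=21, FN=0+3+2=5 → 21/26 = 0.80769
  4: TP=22, FN=4+1+1=6 → 22/28 = 0.78571
  5: TP=30, FN=19+20+15=54 → 30/84 = 0.35714
Weighted-recall = Σ (supportᵢ/N)·recallᵢ with N=198: (60/198)·0.43333 + (26/198)·0.80769 + (28/198)·0.78571 + (84/198)·0.35714 = 0.5000

0.5000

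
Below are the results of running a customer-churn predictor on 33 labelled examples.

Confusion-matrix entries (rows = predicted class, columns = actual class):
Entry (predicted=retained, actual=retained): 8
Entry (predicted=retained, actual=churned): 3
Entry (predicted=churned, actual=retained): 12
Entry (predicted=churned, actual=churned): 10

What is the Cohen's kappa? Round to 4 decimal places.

0.1509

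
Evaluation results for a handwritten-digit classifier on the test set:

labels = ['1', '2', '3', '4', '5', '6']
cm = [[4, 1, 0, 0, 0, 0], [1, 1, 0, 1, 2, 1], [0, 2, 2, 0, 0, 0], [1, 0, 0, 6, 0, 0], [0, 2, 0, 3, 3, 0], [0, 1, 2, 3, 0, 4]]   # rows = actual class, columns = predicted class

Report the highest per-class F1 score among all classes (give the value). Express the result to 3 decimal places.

Per-class F1 score (2·TP/(2·TP+FP+FN)):
  1: TP=4, FP=1+0+1+0+0=2, FN=1+0+0+0+0=1 → 8/11 = 0.7273
  2: TP=1, FP=1+2+0+2+1=6, FN=1+0+1+2+1=5 → 2/13 = 0.1538
  3: TP=2, FP=0+0+0+0+2=2, FN=0+2+0+0+0=2 → 4/8 = 0.5000
  4: TP=6, FP=0+1+0+3+3=7, FN=1+0+0+0+0=1 → 12/20 = 0.6000
  5: TP=3, FP=0+2+0+0+0=2, FN=0+2+0+3+0=5 → 6/13 = 0.4615
  6: TP=4, FP=0+1+0+0+0=1, FN=0+1+2+3+0=6 → 8/15 = 0.5333
Highest is class '1' with F1 score = 0.727.

0.727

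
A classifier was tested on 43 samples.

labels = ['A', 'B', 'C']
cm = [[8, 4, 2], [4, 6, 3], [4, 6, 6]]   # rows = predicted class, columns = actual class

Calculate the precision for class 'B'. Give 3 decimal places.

0.462

Treat 'B' as positive and all other classes as negative.
precision = TP/(TP+FP).
B: TP=6, FP=4+3=7 → 6/13 = 0.4615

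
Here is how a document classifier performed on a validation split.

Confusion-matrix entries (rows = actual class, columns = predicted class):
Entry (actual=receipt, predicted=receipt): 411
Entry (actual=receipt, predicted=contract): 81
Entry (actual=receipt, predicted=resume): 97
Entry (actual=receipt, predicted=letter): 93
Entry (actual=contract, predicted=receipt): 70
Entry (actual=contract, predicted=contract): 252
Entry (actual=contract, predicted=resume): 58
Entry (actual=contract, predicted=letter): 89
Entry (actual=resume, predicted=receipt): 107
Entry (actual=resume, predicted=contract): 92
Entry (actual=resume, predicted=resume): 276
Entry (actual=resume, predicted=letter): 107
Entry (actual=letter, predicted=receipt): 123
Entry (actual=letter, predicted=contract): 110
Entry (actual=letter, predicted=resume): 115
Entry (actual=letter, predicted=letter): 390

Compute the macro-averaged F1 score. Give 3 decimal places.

0.533

Per-class F1 score (2·TP/(2·TP+FP+FN)):
  receipt: TP=411, FP=70+107+123=300, FN=81+97+93=271 → 822/1393 = 0.5901
  contract: TP=252, FP=81+92+110=283, FN=70+58+89=217 → 504/1004 = 0.5020
  resume: TP=276, FP=97+58+115=270, FN=107+92+107=306 → 552/1128 = 0.4894
  letter: TP=390, FP=93+89+107=289, FN=123+110+115=348 → 780/1417 = 0.5505
Macro-F1 score = mean = (0.5901 + 0.5020 + 0.4894 + 0.5505) / 4 = 0.533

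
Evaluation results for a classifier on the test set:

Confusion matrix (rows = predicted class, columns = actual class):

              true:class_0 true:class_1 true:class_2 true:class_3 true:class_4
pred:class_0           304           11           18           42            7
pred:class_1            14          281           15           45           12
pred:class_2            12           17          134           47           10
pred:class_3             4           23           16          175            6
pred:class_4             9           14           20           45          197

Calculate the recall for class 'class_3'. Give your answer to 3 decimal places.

Take TP from the diagonal, FP from the rest of the 'class_3' prediction marginal, FN from the rest of the 'class_3' actual marginal.
recall = TP/(TP+FN).
class_3: TP=175, FN=42+45+47+45=179 → 175/354 = 0.4944

0.494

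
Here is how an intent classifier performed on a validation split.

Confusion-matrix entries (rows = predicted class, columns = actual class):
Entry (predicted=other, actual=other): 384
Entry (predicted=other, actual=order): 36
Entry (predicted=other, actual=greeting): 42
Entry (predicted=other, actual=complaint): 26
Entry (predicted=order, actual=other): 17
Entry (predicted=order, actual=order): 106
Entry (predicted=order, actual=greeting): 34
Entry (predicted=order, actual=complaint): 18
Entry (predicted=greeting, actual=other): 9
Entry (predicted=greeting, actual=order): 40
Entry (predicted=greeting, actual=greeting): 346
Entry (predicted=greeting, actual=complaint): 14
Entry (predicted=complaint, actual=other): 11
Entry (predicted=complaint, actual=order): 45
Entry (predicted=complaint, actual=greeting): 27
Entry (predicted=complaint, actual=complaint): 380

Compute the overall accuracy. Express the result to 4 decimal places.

0.7922

Accuracy = trace / total = (384+106+346+380=1216) / 1535 = 1216/1535 = 0.7922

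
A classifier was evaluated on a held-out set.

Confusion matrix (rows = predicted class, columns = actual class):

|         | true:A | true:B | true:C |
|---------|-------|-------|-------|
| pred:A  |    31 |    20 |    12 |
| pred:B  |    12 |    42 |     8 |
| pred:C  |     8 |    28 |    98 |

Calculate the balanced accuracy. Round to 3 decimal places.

0.635

Balanced accuracy = mean of per-class recall.
  A: recall = 31/51 = 0.6078
  B: recall = 42/90 = 0.4667
  C: recall = 98/118 = 0.8305
Mean = (0.6078 + 0.4667 + 0.8305) / 3 = 0.635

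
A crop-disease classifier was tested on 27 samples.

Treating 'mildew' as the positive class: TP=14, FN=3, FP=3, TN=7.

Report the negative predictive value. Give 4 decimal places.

0.7000

NPV = TN/(TN+FN) = 7/(7+3) = 0.7000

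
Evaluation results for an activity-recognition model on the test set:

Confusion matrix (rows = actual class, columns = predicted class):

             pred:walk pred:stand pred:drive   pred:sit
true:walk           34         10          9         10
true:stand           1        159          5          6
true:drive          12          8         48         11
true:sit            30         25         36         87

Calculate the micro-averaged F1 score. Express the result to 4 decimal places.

Micro-averaging pools counts across classes: ΣTP=328, ΣFP=163, ΣFN=163.
Micro-F1 score = 2·TP/(2·TP+FP+FN) on pooled counts = 0.6680 (equals overall accuracy in single-label multiclass).

0.6680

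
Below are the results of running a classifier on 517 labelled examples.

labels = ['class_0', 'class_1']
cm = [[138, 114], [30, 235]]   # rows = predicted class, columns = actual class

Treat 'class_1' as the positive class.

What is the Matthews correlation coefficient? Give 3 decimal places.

0.464

MCC = (TP·TN − FP·FN) / √((TP+FP)(TP+FN)(TN+FP)(TN+FN))
Numerator = 235·138 − 30·114 = 29010
Denominator = √(265·349·168·252) = √3915444960 = 62573.5164
MCC = 29010 / 62573.5164 = 0.464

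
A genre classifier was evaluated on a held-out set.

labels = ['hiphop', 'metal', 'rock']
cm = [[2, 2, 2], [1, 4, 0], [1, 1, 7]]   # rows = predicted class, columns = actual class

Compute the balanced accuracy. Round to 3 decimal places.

0.616

Balanced accuracy = mean of per-class recall.
  hiphop: recall = 2/4 = 0.5000
  metal: recall = 4/7 = 0.5714
  rock: recall = 7/9 = 0.7778
Mean = (0.5000 + 0.5714 + 0.7778) / 3 = 0.616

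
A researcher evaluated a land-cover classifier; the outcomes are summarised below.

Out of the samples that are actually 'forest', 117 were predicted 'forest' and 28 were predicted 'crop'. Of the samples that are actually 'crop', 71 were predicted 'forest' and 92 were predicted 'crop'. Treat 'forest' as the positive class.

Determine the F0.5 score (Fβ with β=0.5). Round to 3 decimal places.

0.652

Fβ = (1+β²)·TP / ((1+β²)·TP + β²·FN + FP), with β²=1/4
= 1.25·117 / (1.25·117 + 0.25·28 + 71) = 0.652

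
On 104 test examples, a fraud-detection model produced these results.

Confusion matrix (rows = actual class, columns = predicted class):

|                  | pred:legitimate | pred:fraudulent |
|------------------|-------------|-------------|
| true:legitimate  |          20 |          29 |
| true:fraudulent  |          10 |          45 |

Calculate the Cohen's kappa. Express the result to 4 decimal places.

0.2312

Observed agreement pₒ = trace/N = 65/104 = 0.62500
Expected agreement pₑ = Σ (rowᵢ·colᵢ)/N² = (49·30 + 55·74)/104² = 0.51220
κ = (pₒ − pₑ)/(1 − pₑ) = (0.62500 − 0.51220)/(1 − 0.51220) = 0.2312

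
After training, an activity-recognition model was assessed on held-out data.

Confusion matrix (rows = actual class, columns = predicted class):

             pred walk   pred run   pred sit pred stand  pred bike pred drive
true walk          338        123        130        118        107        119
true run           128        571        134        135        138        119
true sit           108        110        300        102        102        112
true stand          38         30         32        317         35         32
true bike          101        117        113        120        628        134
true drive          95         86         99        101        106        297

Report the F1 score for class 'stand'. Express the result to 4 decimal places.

Treat 'stand' as positive and all other classes as negative.
F1 score = 2·TP/(2·TP+FP+FN).
stand: TP=317, FP=118+135+102+120+101=576, FN=38+30+32+35+32=167 → 634/1377 = 0.46042

0.4604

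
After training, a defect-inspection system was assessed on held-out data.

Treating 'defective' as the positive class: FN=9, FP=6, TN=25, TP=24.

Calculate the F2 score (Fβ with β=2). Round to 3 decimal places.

0.741

Fβ = (1+β²)·TP / ((1+β²)·TP + β²·FN + FP), with β²=4
= 5·24 / (5·24 + 4·9 + 6) = 0.741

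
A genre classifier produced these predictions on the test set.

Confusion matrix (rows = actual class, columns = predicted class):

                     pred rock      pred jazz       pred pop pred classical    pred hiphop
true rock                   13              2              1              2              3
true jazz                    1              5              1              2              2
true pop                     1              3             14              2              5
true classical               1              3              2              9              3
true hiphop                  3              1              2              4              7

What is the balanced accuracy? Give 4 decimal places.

Balanced accuracy = mean of per-class recall.
  rock: recall = 13/21 = 0.61905
  jazz: recall = 5/11 = 0.45455
  pop: recall = 14/25 = 0.56000
  classical: recall = 9/18 = 0.50000
  hiphop: recall = 7/17 = 0.41176
Mean = (0.61905 + 0.45455 + 0.56000 + 0.50000 + 0.41176) / 5 = 0.5091

0.5091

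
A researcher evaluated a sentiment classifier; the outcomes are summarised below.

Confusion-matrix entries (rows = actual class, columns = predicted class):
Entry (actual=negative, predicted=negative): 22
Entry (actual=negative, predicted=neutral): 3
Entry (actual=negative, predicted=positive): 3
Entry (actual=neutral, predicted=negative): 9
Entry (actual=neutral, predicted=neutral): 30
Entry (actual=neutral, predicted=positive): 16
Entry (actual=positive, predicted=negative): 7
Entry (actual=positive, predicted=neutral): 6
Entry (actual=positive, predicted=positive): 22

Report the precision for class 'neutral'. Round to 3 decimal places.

One-vs-rest for 'neutral': TP = diagonal; FP = other classes predicted 'neutral'; FN = 'neutral' predicted as other.
precision = TP/(TP+FP).
neutral: TP=30, FP=3+6=9 → 30/39 = 0.7692

0.769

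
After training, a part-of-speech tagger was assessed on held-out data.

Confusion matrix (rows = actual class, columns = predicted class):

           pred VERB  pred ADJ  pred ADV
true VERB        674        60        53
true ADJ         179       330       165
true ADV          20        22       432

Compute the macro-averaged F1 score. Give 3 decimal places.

0.729

Per-class F1 score (2·TP/(2·TP+FP+FN)):
  VERB: TP=674, FP=179+20=199, FN=60+53=113 → 1348/1660 = 0.8120
  ADJ: TP=330, FP=60+22=82, FN=179+165=344 → 660/1086 = 0.6077
  ADV: TP=432, FP=53+165=218, FN=20+22=42 → 864/1124 = 0.7687
Macro-F1 score = mean = (0.8120 + 0.6077 + 0.7687) / 3 = 0.729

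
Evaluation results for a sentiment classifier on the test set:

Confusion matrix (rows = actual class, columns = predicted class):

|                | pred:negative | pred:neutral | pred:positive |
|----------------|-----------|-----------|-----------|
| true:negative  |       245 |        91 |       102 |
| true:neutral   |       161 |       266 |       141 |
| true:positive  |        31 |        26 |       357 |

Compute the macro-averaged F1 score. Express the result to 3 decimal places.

Per-class F1 score (2·TP/(2·TP+FP+FN)):
  negative: TP=245, FP=161+31=192, FN=91+102=193 → 490/875 = 0.5600
  neutral: TP=266, FP=91+26=117, FN=161+141=302 → 532/951 = 0.5594
  positive: TP=357, FP=102+141=243, FN=31+26=57 → 714/1014 = 0.7041
Macro-F1 score = mean = (0.5600 + 0.5594 + 0.7041) / 3 = 0.608

0.608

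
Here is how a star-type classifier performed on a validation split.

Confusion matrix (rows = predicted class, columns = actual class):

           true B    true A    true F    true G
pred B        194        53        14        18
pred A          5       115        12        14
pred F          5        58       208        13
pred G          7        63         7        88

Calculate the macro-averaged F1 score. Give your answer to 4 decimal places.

0.6759

Per-class F1 score (2·TP/(2·TP+FP+FN)):
  B: TP=194, FP=53+14+18=85, FN=5+5+7=17 → 388/490 = 0.79184
  A: TP=115, FP=5+12+14=31, FN=53+58+63=174 → 230/435 = 0.52874
  F: TP=208, FP=5+58+13=76, FN=14+12+7=33 → 416/525 = 0.79238
  G: TP=88, FP=7+63+7=77, FN=18+14+13=45 → 176/298 = 0.59060
Macro-F1 score = mean = (0.79184 + 0.52874 + 0.79238 + 0.59060) / 4 = 0.6759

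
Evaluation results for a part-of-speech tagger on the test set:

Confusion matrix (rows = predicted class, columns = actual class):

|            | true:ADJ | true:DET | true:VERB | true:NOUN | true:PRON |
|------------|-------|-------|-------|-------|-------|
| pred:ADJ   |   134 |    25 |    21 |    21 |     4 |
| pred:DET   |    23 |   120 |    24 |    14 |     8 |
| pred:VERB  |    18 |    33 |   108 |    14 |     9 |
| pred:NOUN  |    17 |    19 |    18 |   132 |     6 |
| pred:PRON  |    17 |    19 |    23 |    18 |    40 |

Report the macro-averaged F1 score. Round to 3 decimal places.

Per-class F1 score (2·TP/(2·TP+FP+FN)):
  ADJ: TP=134, FP=25+21+21+4=71, FN=23+18+17+17=75 → 268/414 = 0.6473
  DET: TP=120, FP=23+24+14+8=69, FN=25+33+19+19=96 → 240/405 = 0.5926
  VERB: TP=108, FP=18+33+14+9=74, FN=21+24+18+23=86 → 216/376 = 0.5745
  NOUN: TP=132, FP=17+19+18+6=60, FN=21+14+14+18=67 → 264/391 = 0.6752
  PRON: TP=40, FP=17+19+23+18=77, FN=4+8+9+6=27 → 80/184 = 0.4348
Macro-F1 score = mean = (0.6473 + 0.5926 + 0.5745 + 0.6752 + 0.4348) / 5 = 0.585

0.585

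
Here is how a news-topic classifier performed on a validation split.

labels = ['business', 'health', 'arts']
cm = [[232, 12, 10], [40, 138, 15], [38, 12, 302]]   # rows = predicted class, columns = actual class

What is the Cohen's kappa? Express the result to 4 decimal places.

0.7545

Observed agreement pₒ = trace/N = 672/799 = 0.84105
Expected agreement pₑ = Σ (rowᵢ·colᵢ)/N² = (310·254 + 162·193 + 327·352)/799² = 0.35262
κ = (pₒ − pₑ)/(1 − pₑ) = (0.84105 − 0.35262)/(1 − 0.35262) = 0.7545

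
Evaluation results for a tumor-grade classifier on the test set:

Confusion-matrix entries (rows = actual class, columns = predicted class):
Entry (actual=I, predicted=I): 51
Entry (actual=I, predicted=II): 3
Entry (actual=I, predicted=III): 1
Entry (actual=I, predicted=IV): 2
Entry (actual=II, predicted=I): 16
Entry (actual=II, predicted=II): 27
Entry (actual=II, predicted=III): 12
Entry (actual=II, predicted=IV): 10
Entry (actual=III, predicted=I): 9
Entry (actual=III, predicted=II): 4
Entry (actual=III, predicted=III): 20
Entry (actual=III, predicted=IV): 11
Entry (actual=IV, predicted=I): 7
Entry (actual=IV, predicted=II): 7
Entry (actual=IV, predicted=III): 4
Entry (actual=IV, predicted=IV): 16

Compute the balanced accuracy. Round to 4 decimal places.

Balanced accuracy = mean of per-class recall.
  I: recall = 51/57 = 0.89474
  II: recall = 27/65 = 0.41538
  III: recall = 20/44 = 0.45455
  IV: recall = 16/34 = 0.47059
Mean = (0.89474 + 0.41538 + 0.45455 + 0.47059) / 4 = 0.5588

0.5588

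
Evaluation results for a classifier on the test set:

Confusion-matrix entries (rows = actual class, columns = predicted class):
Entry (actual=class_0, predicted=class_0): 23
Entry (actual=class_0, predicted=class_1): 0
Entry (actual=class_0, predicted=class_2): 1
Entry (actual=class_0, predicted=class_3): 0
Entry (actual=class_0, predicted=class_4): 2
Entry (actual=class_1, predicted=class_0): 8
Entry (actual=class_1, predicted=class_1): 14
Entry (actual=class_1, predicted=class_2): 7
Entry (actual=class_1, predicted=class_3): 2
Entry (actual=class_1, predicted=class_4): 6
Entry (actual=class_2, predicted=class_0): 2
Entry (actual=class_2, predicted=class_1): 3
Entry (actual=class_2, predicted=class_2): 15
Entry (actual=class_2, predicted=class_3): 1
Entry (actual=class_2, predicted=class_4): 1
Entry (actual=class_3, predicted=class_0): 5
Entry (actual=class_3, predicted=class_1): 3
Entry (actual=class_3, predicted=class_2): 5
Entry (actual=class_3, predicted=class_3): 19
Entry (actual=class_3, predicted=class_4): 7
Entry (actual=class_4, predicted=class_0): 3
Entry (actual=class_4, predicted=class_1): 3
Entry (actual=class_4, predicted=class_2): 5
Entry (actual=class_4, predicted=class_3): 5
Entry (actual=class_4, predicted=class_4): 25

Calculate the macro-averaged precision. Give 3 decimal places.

Per-class precision (TP/(TP+FP)):
  class_0: TP=23, FP=8+2+5+3=18 → 23/41 = 0.5610
  class_1: TP=14, FP=0+3+3+3=9 → 14/23 = 0.6087
  class_2: TP=15, FP=1+7+5+5=18 → 15/33 = 0.4545
  class_3: TP=19, FP=0+2+1+5=8 → 19/27 = 0.7037
  class_4: TP=25, FP=2+6+1+7=16 → 25/41 = 0.6098
Macro-precision = mean = (0.5610 + 0.6087 + 0.4545 + 0.7037 + 0.6098) / 5 = 0.588

0.588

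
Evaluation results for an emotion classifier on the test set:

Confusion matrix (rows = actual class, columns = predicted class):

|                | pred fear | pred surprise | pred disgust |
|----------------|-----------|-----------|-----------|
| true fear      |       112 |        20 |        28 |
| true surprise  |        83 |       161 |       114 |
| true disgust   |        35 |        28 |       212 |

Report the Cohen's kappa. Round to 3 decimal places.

0.418

Observed agreement pₒ = trace/N = 485/793 = 0.6116
Expected agreement pₑ = Σ (rowᵢ·colᵢ)/N² = (160·230 + 358·209 + 275·354)/793² = 0.3323
κ = (pₒ − pₑ)/(1 − pₑ) = (0.6116 − 0.3323)/(1 − 0.3323) = 0.418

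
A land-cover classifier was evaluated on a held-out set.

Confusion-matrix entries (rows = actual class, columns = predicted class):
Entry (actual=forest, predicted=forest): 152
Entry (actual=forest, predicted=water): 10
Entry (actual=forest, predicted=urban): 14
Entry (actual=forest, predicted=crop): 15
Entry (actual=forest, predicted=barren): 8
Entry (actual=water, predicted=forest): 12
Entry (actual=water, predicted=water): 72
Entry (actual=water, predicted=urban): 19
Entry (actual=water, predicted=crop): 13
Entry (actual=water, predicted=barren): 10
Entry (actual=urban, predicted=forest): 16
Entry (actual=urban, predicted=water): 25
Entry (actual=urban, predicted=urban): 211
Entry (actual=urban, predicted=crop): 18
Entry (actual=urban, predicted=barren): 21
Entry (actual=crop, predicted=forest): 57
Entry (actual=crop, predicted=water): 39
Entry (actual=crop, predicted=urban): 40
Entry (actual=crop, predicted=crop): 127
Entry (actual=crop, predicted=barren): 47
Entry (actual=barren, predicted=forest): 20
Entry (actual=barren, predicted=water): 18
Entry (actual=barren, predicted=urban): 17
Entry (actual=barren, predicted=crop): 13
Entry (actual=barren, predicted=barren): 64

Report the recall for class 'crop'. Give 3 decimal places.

0.410

Treat 'crop' as positive and all other classes as negative.
recall = TP/(TP+FN).
crop: TP=127, FN=57+39+40+47=183 → 127/310 = 0.4097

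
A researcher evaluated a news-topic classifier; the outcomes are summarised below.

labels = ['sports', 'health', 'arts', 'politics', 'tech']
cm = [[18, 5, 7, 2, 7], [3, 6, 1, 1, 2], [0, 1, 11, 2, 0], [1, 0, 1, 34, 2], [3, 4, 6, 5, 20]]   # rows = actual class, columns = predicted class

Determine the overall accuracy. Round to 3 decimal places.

Accuracy = trace / total = (18+6+11+34+20=89) / 142 = 89/142 = 0.627

0.627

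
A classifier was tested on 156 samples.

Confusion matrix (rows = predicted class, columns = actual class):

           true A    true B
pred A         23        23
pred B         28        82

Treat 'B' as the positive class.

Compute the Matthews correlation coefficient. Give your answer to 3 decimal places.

0.239

MCC = (TP·TN − FP·FN) / √((TP+FP)(TP+FN)(TN+FP)(TN+FN))
Numerator = 82·23 − 28·23 = 1242
Denominator = √(110·105·51·46) = √27096300 = 5205.4106
MCC = 1242 / 5205.4106 = 0.239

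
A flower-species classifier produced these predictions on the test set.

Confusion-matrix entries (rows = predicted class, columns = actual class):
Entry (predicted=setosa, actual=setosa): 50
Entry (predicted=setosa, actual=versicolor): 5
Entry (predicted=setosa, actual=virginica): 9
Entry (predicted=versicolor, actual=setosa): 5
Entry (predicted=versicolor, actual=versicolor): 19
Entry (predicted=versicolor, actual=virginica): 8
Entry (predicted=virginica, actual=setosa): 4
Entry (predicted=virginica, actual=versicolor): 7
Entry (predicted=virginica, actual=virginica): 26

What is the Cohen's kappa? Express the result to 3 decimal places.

Observed agreement pₒ = trace/N = 95/133 = 0.7143
Expected agreement pₑ = Σ (rowᵢ·colᵢ)/N² = (59·64 + 31·32 + 43·37)/133² = 0.3595
κ = (pₒ − pₑ)/(1 − pₑ) = (0.7143 − 0.3595)/(1 − 0.3595) = 0.554

0.554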